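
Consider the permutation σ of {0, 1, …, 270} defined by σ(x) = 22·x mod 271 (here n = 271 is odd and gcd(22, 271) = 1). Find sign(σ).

+1

Start at x=81: 81 → 156 → 180 → 166 → 129 → 128 → 106 → … (one orbit).
Cycle type of π: 135×2 + 1; total 3 cycles.
With 3 cycles on 271 points, sign = (−1)^{271−3} = +1.
Check: (22/271) = +1 by Zolotarev.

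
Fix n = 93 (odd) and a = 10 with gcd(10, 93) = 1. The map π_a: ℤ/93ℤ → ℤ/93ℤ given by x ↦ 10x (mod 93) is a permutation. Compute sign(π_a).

Trace 1: π^k(1) = [1, 10, 7, 70, 49, 25, 64] for k=0..6.
π_10 has 9 disjoint cycles with lengths [15, 15, 15, 15, 15, 15, 1, 1, 1] on {0,…,92}.
Σ(ℓ_i−1) = 93−9 = 84; sign = (−1)^84 = +1.

+1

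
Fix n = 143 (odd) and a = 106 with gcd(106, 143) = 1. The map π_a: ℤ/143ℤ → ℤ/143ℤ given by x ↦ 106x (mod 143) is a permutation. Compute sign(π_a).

+1

Trace 9: π^k(9) = [9, 96, 23, 7, 27, 2, 69] for k=0..6.
The orbit structure of x ↦ 106x mod 143: 5 orbits of sizes [60, 60, 12, 10, 1].
Σ(ℓ_i−1) = 143−5 = 138; sign = (−1)^138 = +1.
(106|143)_J = +1 (Zolotarev's lemma cross-check).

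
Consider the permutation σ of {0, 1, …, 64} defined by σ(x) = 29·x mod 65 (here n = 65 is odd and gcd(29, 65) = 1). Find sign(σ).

Orbit of 14 under x↦29x: [14, 16, 9, 1, 29, 61]… (length divides ord_65(29)).
Cycle lengths of π_29 on ℤ/65ℤ: [6, 6, 6, 6, 6, 6, 6, 6, 3, 3, 3, 3, 2, 2, 1]; 15 cycles in total.
sign(π) = (−1)^{n − #cycles} = (−1)^{65−15} = (−1)^50 = +1.

+1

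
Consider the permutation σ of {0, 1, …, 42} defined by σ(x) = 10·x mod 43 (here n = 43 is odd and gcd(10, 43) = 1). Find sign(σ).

Orbit of 24 under x↦10x: [24, 25, 35, 6, 17, 41, 23]… (length divides ord_43(10)).
The orbit structure of x ↦ 10x mod 43: 3 orbits of sizes [21, 21, 1].
With 3 cycles on 43 points, sign = (−1)^{43−3} = +1.
Check: (10/43) = +1 by Zolotarev.

+1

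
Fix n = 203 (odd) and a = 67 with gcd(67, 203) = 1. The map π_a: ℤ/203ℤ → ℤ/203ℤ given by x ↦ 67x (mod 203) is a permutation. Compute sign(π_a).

Start at x=170: 170 → 22 → 53 → 100 → 1 → 67 → 23 → … (one orbit).
9 cycles of lengths [42, 42, 42, 42, 14, 14, 3, 3, 1].
203 − 9 = 194 transpositions; sign(π) = (−1)^194 = +1.
The Jacobi symbol (67|203) = +1 (Zolotarev) agrees.

+1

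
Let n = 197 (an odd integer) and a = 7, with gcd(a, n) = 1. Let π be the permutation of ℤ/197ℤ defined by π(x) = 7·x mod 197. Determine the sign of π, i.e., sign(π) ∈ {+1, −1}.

Start at x=51: 51 → 160 → 135 → 157 → 114 → 10 → 70 → … (one orbit).
Cycle type of π: 98×2 + 1; total 3 cycles.
n − c = 197 − 3 = 194; sign = (−1)^194 = +1.
Zolotarev: (7|197) = +1, matching the cycle-count sign.

+1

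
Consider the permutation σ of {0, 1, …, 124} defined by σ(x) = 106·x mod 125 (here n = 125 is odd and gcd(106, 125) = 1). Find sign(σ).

+1

Trace 116: π^k(116) = [116, 46, 1, 106, 111, 16, 71] for k=0..6.
13 cycles of lengths [25, 25, 25, 25, 5, 5, 5, 5, 1, 1, 1, 1, 1].
13 cycles on 125: each ℓ→(−1)^(ℓ−1), product (−1)^112 = +1.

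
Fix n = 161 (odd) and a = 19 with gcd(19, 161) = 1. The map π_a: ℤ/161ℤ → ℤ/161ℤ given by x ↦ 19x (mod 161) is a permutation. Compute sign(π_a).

+1

Orbit of 89 under x↦19x: [89, 81, 90, 100, 129, 36, 40]… (length divides ord_161(19)).
Decompose π into cycles: lengths [66, 66, 22, 6, 1] (5 cycles, including the fixed point 0).
n − c = 161 − 5 = 156; sign = (−1)^156 = +1.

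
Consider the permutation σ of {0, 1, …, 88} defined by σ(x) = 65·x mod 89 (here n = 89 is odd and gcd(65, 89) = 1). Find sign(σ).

-1

Start at x=59: 59 → 8 → 75 → 69 → 35 → 50 → 46 → … (one orbit).
Decompose π into cycles: lengths [88, 1] (2 cycles, including the fixed point 0).
89 − 2 = 87 transpositions; sign(π) = (−1)^87 = -1.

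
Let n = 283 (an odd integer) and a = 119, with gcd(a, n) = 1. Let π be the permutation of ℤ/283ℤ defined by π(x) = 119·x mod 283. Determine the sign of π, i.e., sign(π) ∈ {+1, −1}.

Trace 273: π^k(273) = [273, 225, 173, 211, 205, 57, 274] for k=0..6.
2 cycles of lengths [282, 1].
With 2 cycles on 283 points, sign = (−1)^{283−2} = -1.
Check: (119/283) = -1 by Zolotarev.

-1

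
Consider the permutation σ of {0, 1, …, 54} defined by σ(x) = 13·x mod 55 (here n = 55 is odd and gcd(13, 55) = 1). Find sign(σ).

Start at x=16: 16 → 43 → 9 → 7 → 36 → 28 → 34 → … (one orbit).
Cycle type of π: 20×2 + 10 + 4 + 1; total 5 cycles.
Σ(ℓ_i−1) = 55−5 = 50; sign = (−1)^50 = +1.

+1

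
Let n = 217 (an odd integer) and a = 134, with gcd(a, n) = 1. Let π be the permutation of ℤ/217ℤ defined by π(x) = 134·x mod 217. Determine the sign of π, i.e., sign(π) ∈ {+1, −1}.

+1

Orbit of 190 under x↦134x: [190, 71, 183, 1, 134, 162, 8]… (length divides ord_217(134)).
The orbit structure of x ↦ 134x mod 217: 21 orbits of sizes [15, 15, 15, 15, 15, 15, 15, 15, 15, 15, 15, 15, 15, 15, 1, 1, 1, 1, 1, 1, 1].
n − c = 217 − 21 = 196; sign = (−1)^196 = +1.
Check: (134/217) = +1 by Zolotarev.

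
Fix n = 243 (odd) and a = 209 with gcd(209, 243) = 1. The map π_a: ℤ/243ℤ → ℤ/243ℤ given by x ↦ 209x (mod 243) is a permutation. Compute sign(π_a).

Start at x=11: 11 → 112 → 80 → 196 → 140 → 100 → 2 → … (one orbit).
The orbit structure of x ↦ 209x mod 243: 6 orbits of sizes [162, 54, 18, 6, 2, 1].
With 6 cycles on 243 points, sign = (−1)^{243−6} = -1.

-1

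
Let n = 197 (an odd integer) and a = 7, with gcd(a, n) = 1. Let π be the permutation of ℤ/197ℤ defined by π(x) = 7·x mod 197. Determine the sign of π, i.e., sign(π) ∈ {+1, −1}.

+1

Orbit of 121 under x↦7x: [121, 59, 19, 133, 143, 16, 112]… (length divides ord_197(7)).
3 cycles of lengths [98, 98, 1].
Σ(ℓ_i−1) = 197−3 = 194; sign = (−1)^194 = +1.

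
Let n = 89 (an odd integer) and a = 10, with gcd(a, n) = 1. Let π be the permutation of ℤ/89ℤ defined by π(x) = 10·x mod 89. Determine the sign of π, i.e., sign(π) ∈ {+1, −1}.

Start at x=45: 45 → 5 → 50 → 55 → 16 → 71 → 87 → … (one orbit).
Cycle lengths of π_10 on ℤ/89ℤ: [44, 44, 1]; 3 cycles in total.
Σ(ℓ_i−1) = 89−3 = 86; sign = (−1)^86 = +1.
Via Zolotarev, sign(π_{10}) = (10|89) = +1.

+1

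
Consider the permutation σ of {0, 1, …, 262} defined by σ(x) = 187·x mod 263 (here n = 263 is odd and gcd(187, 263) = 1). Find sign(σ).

+1

Start at x=32: 32 → 198 → 206 → 124 → 44 → 75 → 86 → … (one orbit).
3 cycles of lengths [131, 131, 1].
With 3 cycles on 263 points, sign = (−1)^{263−3} = +1.
Via Zolotarev, sign(π_{187}) = (187|263) = +1.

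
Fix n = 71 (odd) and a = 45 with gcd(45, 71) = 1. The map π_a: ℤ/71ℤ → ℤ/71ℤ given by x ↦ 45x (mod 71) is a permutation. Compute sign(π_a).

Orbit of 48 under x↦45x: [48, 30, 1, 45, 37, 32, 20]… (length divides ord_71(45)).
Cycle type of π: 7×10 + 1; total 11 cycles.
With 11 cycles on 71 points, sign = (−1)^{71−11} = +1.
Via Zolotarev, sign(π_{45}) = (45|71) = +1.

+1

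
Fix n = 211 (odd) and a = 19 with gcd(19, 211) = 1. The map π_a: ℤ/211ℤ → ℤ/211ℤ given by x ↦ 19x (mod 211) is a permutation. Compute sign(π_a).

+1

Trace 188: π^k(188) = [188, 196, 137, 71, 83, 100, 1] for k=0..6.
The orbit structure of x ↦ 19x mod 211: 15 orbits of sizes [15, 15, 15, 15, 15, 15, 15, 15, 15, 15, 15, 15, 15, 15, 1].
Σ(ℓ_i−1) = 211−15 = 196; sign = (−1)^196 = +1.
The Jacobi symbol (19|211) = +1 (Zolotarev) agrees.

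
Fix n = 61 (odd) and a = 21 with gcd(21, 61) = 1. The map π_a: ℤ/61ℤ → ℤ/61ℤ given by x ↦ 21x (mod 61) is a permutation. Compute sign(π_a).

-1

Start at x=48: 48 → 32 → 1 → 21 → 14 → 50 → 13 → … (one orbit).
The orbit structure of x ↦ 21x mod 61: 6 orbits of sizes [12, 12, 12, 12, 12, 1].
61 − 6 = 55 transpositions; sign(π) = (−1)^55 = -1.
Check: (21/61) = -1 by Zolotarev.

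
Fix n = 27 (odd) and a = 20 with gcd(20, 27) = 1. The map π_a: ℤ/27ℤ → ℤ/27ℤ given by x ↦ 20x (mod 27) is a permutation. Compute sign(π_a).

-1

Trace 20: π^k(20) = [20, 22, 8, 25, 14, 10, 11] for k=0..6.
π_20 has 4 disjoint cycles with lengths [18, 6, 2, 1] on {0,…,26}.
sign(π) = (−1)^{n − #cycles} = (−1)^{27−4} = (−1)^23 = -1.
Check: (20/27) = -1 by Zolotarev.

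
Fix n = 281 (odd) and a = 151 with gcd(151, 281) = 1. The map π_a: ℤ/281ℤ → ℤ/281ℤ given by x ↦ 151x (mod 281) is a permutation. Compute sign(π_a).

Start at x=152: 152 → 191 → 179 → 53 → 135 → 153 → 61 → … (one orbit).
Cycle lengths of π_151 on ℤ/281ℤ: [40, 40, 40, 40, 40, 40, 40, 1]; 8 cycles in total.
281 − 8 = 273 transpositions; sign(π) = (−1)^273 = -1.
Zolotarev: (151|281) = -1, matching the cycle-count sign.

-1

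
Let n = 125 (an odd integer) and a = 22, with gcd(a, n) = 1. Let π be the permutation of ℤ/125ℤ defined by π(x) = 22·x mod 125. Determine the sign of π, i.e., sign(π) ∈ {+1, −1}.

Trace 116: π^k(116) = [116, 52, 19, 43, 71, 62, 114] for k=0..6.
Cycle lengths of π_22 on ℤ/125ℤ: [100, 20, 4, 1]; 4 cycles in total.
n − c = 125 − 4 = 121; sign = (−1)^121 = -1.

-1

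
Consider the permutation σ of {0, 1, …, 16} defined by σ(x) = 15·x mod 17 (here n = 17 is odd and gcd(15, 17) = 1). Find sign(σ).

Start at x=2: 2 → 13 → 8 → 1 → 15 → 4 → 9 → … (one orbit).
Cycle type of π: 8×2 + 1; total 3 cycles.
3 cycles on 17: each ℓ→(−1)^(ℓ−1), product (−1)^14 = +1.
Via Zolotarev, sign(π_{15}) = (15|17) = +1.

+1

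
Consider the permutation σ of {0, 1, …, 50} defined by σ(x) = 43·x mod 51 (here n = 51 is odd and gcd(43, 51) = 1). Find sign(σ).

+1

Start at x=4: 4 → 19 → 1 → 43 → 13 → 49 → 16 → … (one orbit).
π_43 has 9 disjoint cycles with lengths [8, 8, 8, 8, 8, 8, 1, 1, 1] on {0,…,50}.
Σ(ℓ_i−1) = 51−9 = 42; sign = (−1)^42 = +1.
Check: (43/51) = +1 by Zolotarev.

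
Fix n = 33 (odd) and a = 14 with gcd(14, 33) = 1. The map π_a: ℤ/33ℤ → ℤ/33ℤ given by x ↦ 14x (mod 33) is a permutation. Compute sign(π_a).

-1

Orbit of 23 under x↦14x: [23, 25, 20, 16, 26, 1, 14]… (length divides ord_33(14)).
π_14 has 6 disjoint cycles with lengths [10, 10, 5, 5, 2, 1] on {0,…,32}.
33 − 6 = 27 transpositions; sign(π) = (−1)^27 = -1.
(14|33)_J = -1 (Zolotarev's lemma cross-check).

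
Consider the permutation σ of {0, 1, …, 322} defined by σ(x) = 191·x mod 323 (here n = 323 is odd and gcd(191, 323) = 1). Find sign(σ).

Trace 305: π^k(305) = [305, 115, 1, 191] for k=0..3.
π_191 has 95 disjoint cycles with lengths [4, 4, 4, 4, 4, 4, 4, 4, 4, 4, 4, 4, 4, 4, 4, 4, 4, 4, 4, 4, 4, 4, 4, 4, 4, 4, 4, 4, 4, 4, 4, 4, 4, 4, 4, 4, 4, 4, 4, 4, 4, 4, 4, 4, 4, 4, 4, 4, 4, 4, 4, 4, 4, 4, 4, 4, 4, 4, 4, 4, 4, 4, 4, 4, 4, 4, 4, 4, 4, 4, 4, 4, 4, 4, 4, 4, 1, 1, 1, 1, 1, 1, 1, 1, 1, 1, 1, 1, 1, 1, 1, 1, 1, 1, 1] on {0,…,322}.
95 cycles on 323: each ℓ→(−1)^(ℓ−1), product (−1)^228 = +1.
Via Zolotarev, sign(π_{191}) = (191|323) = +1.

+1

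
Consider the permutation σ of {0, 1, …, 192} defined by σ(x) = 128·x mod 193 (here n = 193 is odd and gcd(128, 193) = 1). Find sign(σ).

+1

Start at x=130: 130 → 42 → 165 → 83 → 9 → 187 → 4 → … (one orbit).
The orbit structure of x ↦ 128x mod 193: 3 orbits of sizes [96, 96, 1].
With 3 cycles on 193 points, sign = (−1)^{193−3} = +1.
Zolotarev: (128|193) = +1, matching the cycle-count sign.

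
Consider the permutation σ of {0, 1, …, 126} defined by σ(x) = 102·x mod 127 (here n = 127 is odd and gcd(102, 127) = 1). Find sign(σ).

-1

Orbit of 1 under x↦102x: [1, 102, 117, 123, 100, 40, 16]… (length divides ord_127(102)).
4 cycles of lengths [42, 42, 42, 1].
n − c = 127 − 4 = 123; sign = (−1)^123 = -1.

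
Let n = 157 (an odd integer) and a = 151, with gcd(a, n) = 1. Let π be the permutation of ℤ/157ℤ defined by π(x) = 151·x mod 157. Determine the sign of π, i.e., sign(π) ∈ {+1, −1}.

-1

Start at x=140: 140 → 102 → 16 → 61 → 105 → 155 → 12 → … (one orbit).
Cycle type of π: 156 + 1; total 2 cycles.
Σ(ℓ_i−1) = 157−2 = 155; sign = (−1)^155 = -1.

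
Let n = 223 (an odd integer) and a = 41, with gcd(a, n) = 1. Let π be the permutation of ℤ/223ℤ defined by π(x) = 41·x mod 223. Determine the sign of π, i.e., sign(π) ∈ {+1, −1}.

+1

Start at x=196: 196 → 8 → 105 → 68 → 112 → 132 → 60 → … (one orbit).
7 cycles of lengths [37, 37, 37, 37, 37, 37, 1].
With 7 cycles on 223 points, sign = (−1)^{223−7} = +1.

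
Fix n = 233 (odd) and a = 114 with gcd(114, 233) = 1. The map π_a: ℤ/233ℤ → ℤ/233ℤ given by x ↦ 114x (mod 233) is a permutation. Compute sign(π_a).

Orbit of 179 under x↦114x: [179, 135, 12, 203, 75, 162, 61]… (length divides ord_233(114)).
Decompose π into cycles: lengths [232, 1] (2 cycles, including the fixed point 0).
n − c = 233 − 2 = 231; sign = (−1)^231 = -1.
The Jacobi symbol (114|233) = -1 (Zolotarev) agrees.

-1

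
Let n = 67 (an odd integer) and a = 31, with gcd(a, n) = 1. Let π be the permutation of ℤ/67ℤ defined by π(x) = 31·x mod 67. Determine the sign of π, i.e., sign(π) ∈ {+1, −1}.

Trace 8: π^k(8) = [8, 47, 50, 9, 11, 6, 52] for k=0..6.
2 cycles of lengths [66, 1].
With 2 cycles on 67 points, sign = (−1)^{67−2} = -1.
Zolotarev: (31|67) = -1, matching the cycle-count sign.

-1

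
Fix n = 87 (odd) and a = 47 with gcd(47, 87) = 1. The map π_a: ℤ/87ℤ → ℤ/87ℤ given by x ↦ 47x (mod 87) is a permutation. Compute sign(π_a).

+1

Start at x=47: 47 → 34 → 32 → 25 → 44 → 67 → 17 → … (one orbit).
The orbit structure of x ↦ 47x mod 87: 5 orbits of sizes [28, 28, 28, 2, 1].
87 − 5 = 82 transpositions; sign(π) = (−1)^82 = +1.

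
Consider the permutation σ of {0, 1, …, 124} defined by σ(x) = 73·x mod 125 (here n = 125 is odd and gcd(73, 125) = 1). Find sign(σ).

Trace 59: π^k(59) = [59, 57, 36, 3, 94, 112, 51] for k=0..6.
Cycle lengths of π_73 on ℤ/125ℤ: [100, 20, 4, 1]; 4 cycles in total.
With 4 cycles on 125 points, sign = (−1)^{125−4} = -1.
Check: (73/125) = -1 by Zolotarev.

-1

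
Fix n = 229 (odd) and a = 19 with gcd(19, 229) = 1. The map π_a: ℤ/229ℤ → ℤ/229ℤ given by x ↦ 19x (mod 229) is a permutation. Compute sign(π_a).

+1

Orbit of 60 under x↦19x: [60, 224, 134, 27, 55, 129, 161]… (length divides ord_229(19)).
Cycle lengths of π_19 on ℤ/229ℤ: [57, 57, 57, 57, 1]; 5 cycles in total.
n − c = 229 − 5 = 224; sign = (−1)^224 = +1.
The Jacobi symbol (19|229) = +1 (Zolotarev) agrees.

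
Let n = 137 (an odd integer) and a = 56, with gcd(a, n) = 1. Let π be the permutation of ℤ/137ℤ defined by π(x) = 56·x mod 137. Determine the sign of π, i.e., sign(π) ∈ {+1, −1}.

Start at x=119: 119 → 88 → 133 → 50 → 60 → 72 → 59 → … (one orbit).
9 cycles of lengths [17, 17, 17, 17, 17, 17, 17, 17, 1].
n − c = 137 − 9 = 128; sign = (−1)^128 = +1.

+1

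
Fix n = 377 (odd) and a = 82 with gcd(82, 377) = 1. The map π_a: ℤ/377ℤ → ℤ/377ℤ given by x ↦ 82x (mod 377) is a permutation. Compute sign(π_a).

+1

Start at x=82: 82 → 315 → 194 → 74 → 36 → 313 → 30 → … (one orbit).
The orbit structure of x ↦ 82x mod 377: 15 orbits of sizes [42, 42, 42, 42, 42, 42, 42, 42, 7, 7, 7, 7, 6, 6, 1].
sign(π) = (−1)^{n − #cycles} = (−1)^{377−15} = (−1)^362 = +1.
Via Zolotarev, sign(π_{82}) = (82|377) = +1.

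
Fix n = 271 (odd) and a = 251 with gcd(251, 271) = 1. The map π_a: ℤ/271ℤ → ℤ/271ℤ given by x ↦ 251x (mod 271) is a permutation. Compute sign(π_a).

Orbit of 90 under x↦251x: [90, 97, 228, 47, 144, 101, 148]… (length divides ord_271(251)).
The orbit structure of x ↦ 251x mod 271: 2 orbits of sizes [270, 1].
With 2 cycles on 271 points, sign = (−1)^{271−2} = -1.
The Jacobi symbol (251|271) = -1 (Zolotarev) agrees.

-1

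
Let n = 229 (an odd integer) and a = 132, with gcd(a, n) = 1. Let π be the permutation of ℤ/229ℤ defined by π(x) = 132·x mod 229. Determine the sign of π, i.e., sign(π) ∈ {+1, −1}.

Start at x=42: 42 → 48 → 153 → 44 → 83 → 193 → 57 → … (one orbit).
The orbit structure of x ↦ 132x mod 229: 5 orbits of sizes [57, 57, 57, 57, 1].
sign(π) = (−1)^{n − #cycles} = (−1)^{229−5} = (−1)^224 = +1.
Via Zolotarev, sign(π_{132}) = (132|229) = +1.

+1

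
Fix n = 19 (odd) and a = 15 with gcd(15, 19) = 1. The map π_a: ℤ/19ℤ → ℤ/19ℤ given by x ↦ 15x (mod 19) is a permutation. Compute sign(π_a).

-1

Orbit of 14 under x↦15x: [14, 1, 15, 16, 12, 9, 2]… (length divides ord_19(15)).
2 cycles of lengths [18, 1].
Σ(ℓ_i−1) = 19−2 = 17; sign = (−1)^17 = -1.
Zolotarev: (15|19) = -1, matching the cycle-count sign.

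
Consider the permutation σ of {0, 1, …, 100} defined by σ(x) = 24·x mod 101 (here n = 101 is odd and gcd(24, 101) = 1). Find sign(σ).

+1

Start at x=95: 95 → 58 → 79 → 78 → 54 → 84 → 97 → … (one orbit).
π_24 has 5 disjoint cycles with lengths [25, 25, 25, 25, 1] on {0,…,100}.
n − c = 101 − 5 = 96; sign = (−1)^96 = +1.
Via Zolotarev, sign(π_{24}) = (24|101) = +1.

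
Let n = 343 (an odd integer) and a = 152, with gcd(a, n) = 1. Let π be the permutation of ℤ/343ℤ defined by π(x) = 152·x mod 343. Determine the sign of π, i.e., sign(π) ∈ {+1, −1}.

-1

Orbit of 80 under x↦152x: [80, 155, 236, 200, 216, 247, 157]… (length divides ord_343(152)).
Cycle type of π: 294 + 42 + 6 + 1; total 4 cycles.
n − c = 343 − 4 = 339; sign = (−1)^339 = -1.
Zolotarev: (152|343) = -1, matching the cycle-count sign.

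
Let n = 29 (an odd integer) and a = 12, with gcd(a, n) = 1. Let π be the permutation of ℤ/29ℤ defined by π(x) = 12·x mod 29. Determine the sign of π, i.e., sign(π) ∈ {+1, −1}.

-1

Trace 12: π^k(12) = [12, 28, 17, 1] for k=0..3.
Cycle lengths of π_12 on ℤ/29ℤ: [4, 4, 4, 4, 4, 4, 4, 1]; 8 cycles in total.
With 8 cycles on 29 points, sign = (−1)^{29−8} = -1.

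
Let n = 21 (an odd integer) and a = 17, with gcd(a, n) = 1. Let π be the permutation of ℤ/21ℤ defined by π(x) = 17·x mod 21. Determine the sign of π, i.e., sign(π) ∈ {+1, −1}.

Orbit of 17 under x↦17x: [17, 16, 20, 4, 5, 1]… (length divides ord_21(17)).
Decompose π into cycles: lengths [6, 6, 6, 2, 1] (5 cycles, including the fixed point 0).
21 − 5 = 16 transpositions; sign(π) = (−1)^16 = +1.
The Jacobi symbol (17|21) = +1 (Zolotarev) agrees.

+1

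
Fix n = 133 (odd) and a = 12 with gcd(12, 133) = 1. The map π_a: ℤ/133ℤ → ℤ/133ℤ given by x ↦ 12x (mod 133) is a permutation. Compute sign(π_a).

+1

Orbit of 1 under x↦12x: [1, 12, 11, 132, 121, 122]… (length divides ord_133(12)).
π_12 has 23 disjoint cycles with lengths [6, 6, 6, 6, 6, 6, 6, 6, 6, 6, 6, 6, 6, 6, 6, 6, 6, 6, 6, 6, 6, 6, 1] on {0,…,132}.
n − c = 133 − 23 = 110; sign = (−1)^110 = +1.
(12|133)_J = +1 (Zolotarev's lemma cross-check).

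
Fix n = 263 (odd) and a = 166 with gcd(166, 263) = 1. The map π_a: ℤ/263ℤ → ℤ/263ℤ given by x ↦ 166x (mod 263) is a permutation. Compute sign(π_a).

Start at x=61: 61 → 132 → 83 → 102 → 100 → 31 → 149 → … (one orbit).
Decompose π into cycles: lengths [131, 131, 1] (3 cycles, including the fixed point 0).
sign(π) = (−1)^{n − #cycles} = (−1)^{263−3} = (−1)^260 = +1.
(166|263)_J = +1 (Zolotarev's lemma cross-check).

+1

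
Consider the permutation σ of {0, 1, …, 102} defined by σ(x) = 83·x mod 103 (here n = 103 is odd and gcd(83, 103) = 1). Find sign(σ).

Orbit of 23 under x↦83x: [23, 55, 33, 61, 16, 92, 14]… (length divides ord_103(83)).
The orbit structure of x ↦ 83x mod 103: 3 orbits of sizes [51, 51, 1].
sign(π) = (−1)^{n − #cycles} = (−1)^{103−3} = (−1)^100 = +1.
Check: (83/103) = +1 by Zolotarev.

+1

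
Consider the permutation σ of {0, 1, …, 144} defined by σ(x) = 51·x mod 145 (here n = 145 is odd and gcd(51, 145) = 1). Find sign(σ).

Start at x=1: 1 → 51 → 136 → 121 → 81 → 71 → 141 → … (one orbit).
π_51 has 15 disjoint cycles with lengths [14, 14, 14, 14, 14, 14, 14, 14, 14, 14, 1, 1, 1, 1, 1] on {0,…,144}.
n − c = 145 − 15 = 130; sign = (−1)^130 = +1.

+1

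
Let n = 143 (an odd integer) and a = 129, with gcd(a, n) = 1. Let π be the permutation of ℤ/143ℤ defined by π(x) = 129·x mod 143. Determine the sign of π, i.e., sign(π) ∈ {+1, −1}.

-1

Orbit of 51 under x↦129x: [51, 1, 129, 53, 116, 92, 142]… (length divides ord_143(129)).
The orbit structure of x ↦ 129x mod 143: 20 orbits of sizes [10, 10, 10, 10, 10, 10, 10, 10, 10, 10, 10, 10, 10, 2, 2, 2, 2, 2, 2, 1].
Σ(ℓ_i−1) = 143−20 = 123; sign = (−1)^123 = -1.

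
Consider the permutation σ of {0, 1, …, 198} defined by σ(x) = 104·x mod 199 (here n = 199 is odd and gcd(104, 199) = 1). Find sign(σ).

Trace 56: π^k(56) = [56, 53, 139, 128, 178, 5, 122] for k=0..6.
π_104 has 3 disjoint cycles with lengths [99, 99, 1] on {0,…,198}.
Σ(ℓ_i−1) = 199−3 = 196; sign = (−1)^196 = +1.
The Jacobi symbol (104|199) = +1 (Zolotarev) agrees.

+1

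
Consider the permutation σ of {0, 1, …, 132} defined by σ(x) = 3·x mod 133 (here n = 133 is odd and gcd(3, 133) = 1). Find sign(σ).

+1

Start at x=9: 9 → 27 → 81 → 110 → 64 → 59 → 44 → … (one orbit).
Cycle type of π: 18×7 + 6 + 1; total 9 cycles.
With 9 cycles on 133 points, sign = (−1)^{133−9} = +1.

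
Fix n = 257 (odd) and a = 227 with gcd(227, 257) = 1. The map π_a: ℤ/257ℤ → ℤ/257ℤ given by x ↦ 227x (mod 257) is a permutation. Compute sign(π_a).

Start at x=227: 227 → 129 → 242 → 193 → 121 → 225 → 189 → … (one orbit).
Cycle type of π: 32×8 + 1; total 9 cycles.
With 9 cycles on 257 points, sign = (−1)^{257−9} = +1.
Check: (227/257) = +1 by Zolotarev.

+1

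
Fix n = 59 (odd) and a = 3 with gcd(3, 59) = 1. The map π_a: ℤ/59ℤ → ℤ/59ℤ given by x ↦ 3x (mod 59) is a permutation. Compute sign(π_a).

+1

Trace 22: π^k(22) = [22, 7, 21, 4, 12, 36, 49] for k=0..6.
The orbit structure of x ↦ 3x mod 59: 3 orbits of sizes [29, 29, 1].
n − c = 59 − 3 = 56; sign = (−1)^56 = +1.
Zolotarev: (3|59) = +1, matching the cycle-count sign.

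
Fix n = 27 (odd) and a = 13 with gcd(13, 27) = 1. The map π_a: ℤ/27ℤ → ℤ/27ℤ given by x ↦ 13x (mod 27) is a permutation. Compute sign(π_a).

+1

Trace 13: π^k(13) = [13, 7, 10, 22, 16, 19, 4] for k=0..6.
Cycle type of π: 9×2 + 3×2 + 1×3; total 7 cycles.
With 7 cycles on 27 points, sign = (−1)^{27−7} = +1.
Check: (13/27) = +1 by Zolotarev.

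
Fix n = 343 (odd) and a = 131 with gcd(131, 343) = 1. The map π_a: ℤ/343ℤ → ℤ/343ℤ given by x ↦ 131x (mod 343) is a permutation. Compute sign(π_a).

-1

Orbit of 152 under x↦131x: [152, 18, 300, 198, 213, 120, 285]… (length divides ord_343(131)).
Cycle type of π: 294 + 42 + 6 + 1; total 4 cycles.
4 cycles on 343: each ℓ→(−1)^(ℓ−1), product (−1)^339 = -1.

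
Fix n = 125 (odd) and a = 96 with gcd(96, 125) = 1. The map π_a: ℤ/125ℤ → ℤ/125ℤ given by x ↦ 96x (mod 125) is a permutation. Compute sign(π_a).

Orbit of 106 under x↦96x: [106, 51, 21, 16, 36, 81, 26]… (length divides ord_125(96)).
π_96 has 13 disjoint cycles with lengths [25, 25, 25, 25, 5, 5, 5, 5, 1, 1, 1, 1, 1] on {0,…,124}.
13 cycles on 125: each ℓ→(−1)^(ℓ−1), product (−1)^112 = +1.

+1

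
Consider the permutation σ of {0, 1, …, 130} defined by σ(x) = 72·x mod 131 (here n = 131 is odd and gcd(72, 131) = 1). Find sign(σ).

Orbit of 61 under x↦72x: [61, 69, 121, 66, 36, 103, 80]… (length divides ord_131(72)).
Decompose π into cycles: lengths [130, 1] (2 cycles, including the fixed point 0).
Σ(ℓ_i−1) = 131−2 = 129; sign = (−1)^129 = -1.
Via Zolotarev, sign(π_{72}) = (72|131) = -1.

-1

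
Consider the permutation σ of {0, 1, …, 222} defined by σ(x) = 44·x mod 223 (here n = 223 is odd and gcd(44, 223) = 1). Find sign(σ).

Trace 200: π^k(200) = [200, 103, 72, 46, 17, 79, 131] for k=0..6.
Cycle lengths of π_44 on ℤ/223ℤ: [222, 1]; 2 cycles in total.
2 cycles on 223: each ℓ→(−1)^(ℓ−1), product (−1)^221 = -1.

-1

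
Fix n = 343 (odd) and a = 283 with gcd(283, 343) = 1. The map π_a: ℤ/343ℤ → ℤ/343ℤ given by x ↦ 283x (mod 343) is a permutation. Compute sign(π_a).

Start at x=66: 66 → 156 → 244 → 109 → 320 → 8 → 206 → … (one orbit).
4 cycles of lengths [294, 42, 6, 1].
4 cycles on 343: each ℓ→(−1)^(ℓ−1), product (−1)^339 = -1.
The Jacobi symbol (283|343) = -1 (Zolotarev) agrees.

-1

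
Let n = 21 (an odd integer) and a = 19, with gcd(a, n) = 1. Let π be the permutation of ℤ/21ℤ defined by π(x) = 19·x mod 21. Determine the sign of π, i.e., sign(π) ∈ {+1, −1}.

-1

Start at x=13: 13 → 16 → 10 → 1 → 19 → 4 → 13 (one orbit).
π_19 has 6 disjoint cycles with lengths [6, 6, 6, 1, 1, 1] on {0,…,20}.
With 6 cycles on 21 points, sign = (−1)^{21−6} = -1.
(19|21)_J = -1 (Zolotarev's lemma cross-check).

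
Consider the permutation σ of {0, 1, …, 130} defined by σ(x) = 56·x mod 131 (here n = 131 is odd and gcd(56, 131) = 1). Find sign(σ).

-1

Start at x=58: 58 → 104 → 60 → 85 → 44 → 106 → 41 → … (one orbit).
Cycle lengths of π_56 on ℤ/131ℤ: [130, 1]; 2 cycles in total.
With 2 cycles on 131 points, sign = (−1)^{131−2} = -1.
Via Zolotarev, sign(π_{56}) = (56|131) = -1.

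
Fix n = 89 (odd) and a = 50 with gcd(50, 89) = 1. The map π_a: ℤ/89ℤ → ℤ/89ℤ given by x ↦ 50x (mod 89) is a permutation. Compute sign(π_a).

Trace 45: π^k(45) = [45, 25, 4, 22, 32, 87, 78] for k=0..6.
5 cycles of lengths [22, 22, 22, 22, 1].
With 5 cycles on 89 points, sign = (−1)^{89−5} = +1.
(50|89)_J = +1 (Zolotarev's lemma cross-check).

+1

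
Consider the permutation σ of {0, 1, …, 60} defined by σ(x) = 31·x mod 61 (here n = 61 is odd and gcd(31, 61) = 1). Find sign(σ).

Start at x=24: 24 → 12 → 6 → 3 → 32 → 16 → 8 → … (one orbit).
The orbit structure of x ↦ 31x mod 61: 2 orbits of sizes [60, 1].
n − c = 61 − 2 = 59; sign = (−1)^59 = -1.

-1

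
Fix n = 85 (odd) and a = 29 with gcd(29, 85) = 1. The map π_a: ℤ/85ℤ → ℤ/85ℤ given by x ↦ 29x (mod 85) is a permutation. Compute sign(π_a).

Start at x=81: 81 → 54 → 36 → 24 → 16 → 39 → 26 → … (one orbit).
The orbit structure of x ↦ 29x mod 85: 8 orbits of sizes [16, 16, 16, 16, 16, 2, 2, 1].
n − c = 85 − 8 = 77; sign = (−1)^77 = -1.

-1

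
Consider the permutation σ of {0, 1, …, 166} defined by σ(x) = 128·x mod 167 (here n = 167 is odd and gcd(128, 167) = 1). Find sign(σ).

+1

Trace 99: π^k(99) = [99, 147, 112, 141, 12, 33, 49] for k=0..6.
Decompose π into cycles: lengths [83, 83, 1] (3 cycles, including the fixed point 0).
sign(π) = (−1)^{n − #cycles} = (−1)^{167−3} = (−1)^164 = +1.
Zolotarev: (128|167) = +1, matching the cycle-count sign.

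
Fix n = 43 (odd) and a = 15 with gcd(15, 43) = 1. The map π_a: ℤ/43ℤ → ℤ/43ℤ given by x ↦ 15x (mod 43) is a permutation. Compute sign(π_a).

Start at x=4: 4 → 17 → 40 → 41 → 13 → 23 → 1 → … (one orbit).
Cycle lengths of π_15 on ℤ/43ℤ: [21, 21, 1]; 3 cycles in total.
Σ(ℓ_i−1) = 43−3 = 40; sign = (−1)^40 = +1.

+1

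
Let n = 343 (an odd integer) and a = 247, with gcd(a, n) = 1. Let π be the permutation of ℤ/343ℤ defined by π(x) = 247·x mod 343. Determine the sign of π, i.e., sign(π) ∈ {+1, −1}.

+1

Start at x=109: 109 → 169 → 240 → 284 → 176 → 254 → 312 → … (one orbit).
Decompose π into cycles: lengths [147, 147, 21, 21, 3, 3, 1] (7 cycles, including the fixed point 0).
With 7 cycles on 343 points, sign = (−1)^{343−7} = +1.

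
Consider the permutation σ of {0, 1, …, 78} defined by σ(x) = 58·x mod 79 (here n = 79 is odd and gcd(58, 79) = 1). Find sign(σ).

Start at x=61: 61 → 62 → 41 → 8 → 69 → 52 → 14 → … (one orbit).
Cycle type of π: 26×3 + 1; total 4 cycles.
sign(π) = (−1)^{n − #cycles} = (−1)^{79−4} = (−1)^75 = -1.
Via Zolotarev, sign(π_{58}) = (58|79) = -1.

-1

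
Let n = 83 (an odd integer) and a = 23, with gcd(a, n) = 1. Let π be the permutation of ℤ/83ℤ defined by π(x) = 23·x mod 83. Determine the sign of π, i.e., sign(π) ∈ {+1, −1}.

Trace 11: π^k(11) = [11, 4, 9, 41, 30, 26, 17] for k=0..6.
Cycle type of π: 41×2 + 1; total 3 cycles.
sign(π) = (−1)^{n − #cycles} = (−1)^{83−3} = (−1)^80 = +1.
(23|83)_J = +1 (Zolotarev's lemma cross-check).

+1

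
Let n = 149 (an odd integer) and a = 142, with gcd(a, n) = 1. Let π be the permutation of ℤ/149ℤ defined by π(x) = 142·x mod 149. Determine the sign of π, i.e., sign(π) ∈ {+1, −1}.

Trace 19: π^k(19) = [19, 16, 37, 39, 25, 123, 33] for k=0..6.
The orbit structure of x ↦ 142x mod 149: 5 orbits of sizes [37, 37, 37, 37, 1].
n − c = 149 − 5 = 144; sign = (−1)^144 = +1.
Via Zolotarev, sign(π_{142}) = (142|149) = +1.

+1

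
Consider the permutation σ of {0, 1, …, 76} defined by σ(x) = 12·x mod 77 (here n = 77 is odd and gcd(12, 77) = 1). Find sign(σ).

Orbit of 12 under x↦12x: [12, 67, 34, 23, 45, 1]… (length divides ord_77(12)).
22 cycles of lengths [6, 6, 6, 6, 6, 6, 6, 6, 6, 6, 6, 1, 1, 1, 1, 1, 1, 1, 1, 1, 1, 1].
n − c = 77 − 22 = 55; sign = (−1)^55 = -1.
Check: (12/77) = -1 by Zolotarev.

-1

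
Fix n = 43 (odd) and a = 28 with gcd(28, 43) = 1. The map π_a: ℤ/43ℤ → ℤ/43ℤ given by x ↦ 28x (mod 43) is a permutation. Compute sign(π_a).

Start at x=27: 27 → 25 → 12 → 35 → 34 → 6 → 39 → … (one orbit).
Cycle type of π: 42 + 1; total 2 cycles.
sign(π) = (−1)^{n − #cycles} = (−1)^{43−2} = (−1)^41 = -1.
The Jacobi symbol (28|43) = -1 (Zolotarev) agrees.

-1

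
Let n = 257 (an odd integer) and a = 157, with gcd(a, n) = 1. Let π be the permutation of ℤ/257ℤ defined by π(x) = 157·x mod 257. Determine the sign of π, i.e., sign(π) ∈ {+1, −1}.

Trace 121: π^k(121) = [121, 236, 44, 226, 16, 199, 146] for k=0..6.
Cycle lengths of π_157 on ℤ/257ℤ: [128, 128, 1]; 3 cycles in total.
sign(π) = (−1)^{n − #cycles} = (−1)^{257−3} = (−1)^254 = +1.

+1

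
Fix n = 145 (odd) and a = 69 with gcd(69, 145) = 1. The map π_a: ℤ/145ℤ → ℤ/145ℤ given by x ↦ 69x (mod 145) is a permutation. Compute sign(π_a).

-1

Start at x=136: 136 → 104 → 71 → 114 → 36 → 19 → 6 → … (one orbit).
Cycle lengths of π_69 on ℤ/145ℤ: [28, 28, 28, 28, 28, 2, 2, 1]; 8 cycles in total.
sign(π) = (−1)^{n − #cycles} = (−1)^{145−8} = (−1)^137 = -1.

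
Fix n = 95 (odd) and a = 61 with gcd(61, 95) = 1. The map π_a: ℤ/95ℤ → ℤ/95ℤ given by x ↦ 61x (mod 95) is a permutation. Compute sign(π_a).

Start at x=11: 11 → 6 → 81 → 1 → 61 → 16 → 26 → … (one orbit).
Decompose π into cycles: lengths [9, 9, 9, 9, 9, 9, 9, 9, 9, 9, 1, 1, 1, 1, 1] (15 cycles, including the fixed point 0).
sign(π) = (−1)^{n − #cycles} = (−1)^{95−15} = (−1)^80 = +1.
(61|95)_J = +1 (Zolotarev's lemma cross-check).

+1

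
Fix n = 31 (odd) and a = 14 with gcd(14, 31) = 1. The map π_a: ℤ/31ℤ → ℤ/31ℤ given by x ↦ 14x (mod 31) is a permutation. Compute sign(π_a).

+1

Trace 16: π^k(16) = [16, 7, 5, 8, 19, 18, 4] for k=0..6.
Cycle lengths of π_14 on ℤ/31ℤ: [15, 15, 1]; 3 cycles in total.
n − c = 31 − 3 = 28; sign = (−1)^28 = +1.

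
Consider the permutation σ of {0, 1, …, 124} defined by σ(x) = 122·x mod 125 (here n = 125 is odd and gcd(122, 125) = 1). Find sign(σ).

Orbit of 13 under x↦122x: [13, 86, 117, 24, 53, 91, 102]… (length divides ord_125(122)).
Cycle type of π: 100 + 20 + 4 + 1; total 4 cycles.
4 cycles on 125: each ℓ→(−1)^(ℓ−1), product (−1)^121 = -1.

-1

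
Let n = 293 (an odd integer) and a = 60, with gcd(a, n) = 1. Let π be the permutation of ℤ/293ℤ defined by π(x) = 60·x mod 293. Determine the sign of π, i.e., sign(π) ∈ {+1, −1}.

+1

Orbit of 24 under x↦60x: [24, 268, 258, 244, 283, 279, 39]… (length divides ord_293(60)).
π_60 has 5 disjoint cycles with lengths [73, 73, 73, 73, 1] on {0,…,292}.
n − c = 293 − 5 = 288; sign = (−1)^288 = +1.
Check: (60/293) = +1 by Zolotarev.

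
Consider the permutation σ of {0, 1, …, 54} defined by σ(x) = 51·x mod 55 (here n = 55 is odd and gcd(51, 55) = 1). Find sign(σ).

Trace 51: π^k(51) = [51, 16, 46, 36, 21, 26, 6] for k=0..6.
Cycle lengths of π_51 on ℤ/55ℤ: [10, 10, 10, 10, 10, 1, 1, 1, 1, 1]; 10 cycles in total.
With 10 cycles on 55 points, sign = (−1)^{55−10} = -1.
Via Zolotarev, sign(π_{51}) = (51|55) = -1.

-1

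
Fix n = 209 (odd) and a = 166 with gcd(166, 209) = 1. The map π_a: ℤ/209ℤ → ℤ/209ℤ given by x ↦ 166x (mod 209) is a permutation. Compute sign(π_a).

Orbit of 12 under x↦166x: [12, 111, 34, 1, 166, 177, 122]… (length divides ord_209(166)).
Cycle type of π: 18×11 + 1×11; total 22 cycles.
22 cycles on 209: each ℓ→(−1)^(ℓ−1), product (−1)^187 = -1.

-1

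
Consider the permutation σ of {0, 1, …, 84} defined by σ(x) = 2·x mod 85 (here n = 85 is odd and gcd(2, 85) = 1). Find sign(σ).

Start at x=8: 8 → 16 → 32 → 64 → 43 → 1 → 2 → … (one orbit).
The orbit structure of x ↦ 2x mod 85: 12 orbits of sizes [8, 8, 8, 8, 8, 8, 8, 8, 8, 8, 4, 1].
n − c = 85 − 12 = 73; sign = (−1)^73 = -1.
Via Zolotarev, sign(π_{2}) = (2|85) = -1.

-1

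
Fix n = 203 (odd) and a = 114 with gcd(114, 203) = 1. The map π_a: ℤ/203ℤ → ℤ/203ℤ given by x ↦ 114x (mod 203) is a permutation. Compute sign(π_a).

-1

Orbit of 144 under x↦114x: [144, 176, 170, 95, 71, 177, 81]… (length divides ord_203(114)).
Cycle type of π: 84×2 + 28 + 3×2 + 1; total 6 cycles.
With 6 cycles on 203 points, sign = (−1)^{203−6} = -1.
Check: (114/203) = -1 by Zolotarev.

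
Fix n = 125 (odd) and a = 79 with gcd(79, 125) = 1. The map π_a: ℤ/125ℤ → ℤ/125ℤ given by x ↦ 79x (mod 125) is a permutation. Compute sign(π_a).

+1

Orbit of 104 under x↦79x: [104, 91, 64, 56, 49, 121, 59]… (length divides ord_125(79)).
The orbit structure of x ↦ 79x mod 125: 7 orbits of sizes [50, 50, 10, 10, 2, 2, 1].
Σ(ℓ_i−1) = 125−7 = 118; sign = (−1)^118 = +1.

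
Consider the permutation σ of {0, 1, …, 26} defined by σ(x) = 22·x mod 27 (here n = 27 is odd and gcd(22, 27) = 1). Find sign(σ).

Start at x=1: 1 → 22 → 25 → 10 → 4 → 7 → 19 → … (one orbit).
Cycle type of π: 9×2 + 3×2 + 1×3; total 7 cycles.
27 − 7 = 20 transpositions; sign(π) = (−1)^20 = +1.
Zolotarev: (22|27) = +1, matching the cycle-count sign.

+1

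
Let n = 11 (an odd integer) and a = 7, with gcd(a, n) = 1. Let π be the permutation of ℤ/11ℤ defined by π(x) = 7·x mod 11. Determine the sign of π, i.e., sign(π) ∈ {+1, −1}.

-1

Start at x=8: 8 → 1 → 7 → 5 → 2 → 3 → 10 → … (one orbit).
Cycle type of π: 10 + 1; total 2 cycles.
2 cycles on 11: each ℓ→(−1)^(ℓ−1), product (−1)^9 = -1.
The Jacobi symbol (7|11) = -1 (Zolotarev) agrees.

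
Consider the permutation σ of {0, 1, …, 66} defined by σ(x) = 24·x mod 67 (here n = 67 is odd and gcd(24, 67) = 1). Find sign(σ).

Orbit of 64 under x↦24x: [64, 62, 14, 1, 24, 40, 22]… (length divides ord_67(24)).
7 cycles of lengths [11, 11, 11, 11, 11, 11, 1].
With 7 cycles on 67 points, sign = (−1)^{67−7} = +1.
(24|67)_J = +1 (Zolotarev's lemma cross-check).

+1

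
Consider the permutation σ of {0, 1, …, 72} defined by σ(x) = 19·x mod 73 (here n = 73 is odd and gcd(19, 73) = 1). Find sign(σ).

+1

Start at x=46: 46 → 71 → 35 → 8 → 6 → 41 → 49 → … (one orbit).
Cycle type of π: 36×2 + 1; total 3 cycles.
n − c = 73 − 3 = 70; sign = (−1)^70 = +1.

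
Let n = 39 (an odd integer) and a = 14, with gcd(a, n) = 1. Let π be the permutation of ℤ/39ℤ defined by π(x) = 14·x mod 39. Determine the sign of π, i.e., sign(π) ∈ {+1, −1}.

Trace 14: π^k(14) = [14, 1] for k=0..1.
π_14 has 26 disjoint cycles with lengths [2, 2, 2, 2, 2, 2, 2, 2, 2, 2, 2, 2, 2, 1, 1, 1, 1, 1, 1, 1, 1, 1, 1, 1, 1, 1] on {0,…,38}.
With 26 cycles on 39 points, sign = (−1)^{39−26} = -1.

-1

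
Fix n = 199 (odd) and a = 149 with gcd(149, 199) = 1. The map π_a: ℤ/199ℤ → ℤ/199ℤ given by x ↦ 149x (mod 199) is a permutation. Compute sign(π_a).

-1

Trace 79: π^k(79) = [79, 30, 92, 176, 155, 11, 47] for k=0..6.
Cycle type of π: 198 + 1; total 2 cycles.
n − c = 199 − 2 = 197; sign = (−1)^197 = -1.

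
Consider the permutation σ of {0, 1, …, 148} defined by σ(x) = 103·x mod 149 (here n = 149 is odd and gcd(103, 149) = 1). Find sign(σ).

+1

Orbit of 113 under x↦103x: [113, 17, 112, 63, 82, 102, 76]… (length divides ord_149(103)).
3 cycles of lengths [74, 74, 1].
With 3 cycles on 149 points, sign = (−1)^{149−3} = +1.
Zolotarev: (103|149) = +1, matching the cycle-count sign.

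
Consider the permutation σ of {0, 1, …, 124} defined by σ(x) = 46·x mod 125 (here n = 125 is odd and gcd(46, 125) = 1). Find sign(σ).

Orbit of 116 under x↦46x: [116, 86, 81, 101, 21, 91, 61]… (length divides ord_125(46)).
Decompose π into cycles: lengths [25, 25, 25, 25, 5, 5, 5, 5, 1, 1, 1, 1, 1] (13 cycles, including the fixed point 0).
With 13 cycles on 125 points, sign = (−1)^{125−13} = +1.
Check: (46/125) = +1 by Zolotarev.

+1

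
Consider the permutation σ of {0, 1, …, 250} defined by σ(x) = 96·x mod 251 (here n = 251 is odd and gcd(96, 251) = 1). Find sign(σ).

Start at x=227: 227 → 206 → 198 → 183 → 249 → 59 → 142 → … (one orbit).
π_96 has 2 disjoint cycles with lengths [250, 1] on {0,…,250}.
With 2 cycles on 251 points, sign = (−1)^{251−2} = -1.
Check: (96/251) = -1 by Zolotarev.

-1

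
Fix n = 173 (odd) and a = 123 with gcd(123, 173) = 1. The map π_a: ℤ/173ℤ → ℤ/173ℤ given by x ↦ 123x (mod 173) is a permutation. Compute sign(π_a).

-1

Orbit of 154 under x↦123x: [154, 85, 75, 56, 141, 43, 99]… (length divides ord_173(123)).
Cycle lengths of π_123 on ℤ/173ℤ: [172, 1]; 2 cycles in total.
sign(π) = (−1)^{n − #cycles} = (−1)^{173−2} = (−1)^171 = -1.
Via Zolotarev, sign(π_{123}) = (123|173) = -1.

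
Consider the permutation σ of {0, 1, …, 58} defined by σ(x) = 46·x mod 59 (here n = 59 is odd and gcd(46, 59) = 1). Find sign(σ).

Orbit of 49 under x↦46x: [49, 12, 21, 22, 9, 1, 46]… (length divides ord_59(46)).
Cycle type of π: 29×2 + 1; total 3 cycles.
n − c = 59 − 3 = 56; sign = (−1)^56 = +1.
Via Zolotarev, sign(π_{46}) = (46|59) = +1.

+1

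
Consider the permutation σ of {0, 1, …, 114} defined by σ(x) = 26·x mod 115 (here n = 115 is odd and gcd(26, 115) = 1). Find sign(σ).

+1

Orbit of 31 under x↦26x: [31, 1, 26, 101, 96, 81, 36]… (length divides ord_115(26)).
Cycle type of π: 11×10 + 1×5; total 15 cycles.
sign(π) = (−1)^{n − #cycles} = (−1)^{115−15} = (−1)^100 = +1.
The Jacobi symbol (26|115) = +1 (Zolotarev) agrees.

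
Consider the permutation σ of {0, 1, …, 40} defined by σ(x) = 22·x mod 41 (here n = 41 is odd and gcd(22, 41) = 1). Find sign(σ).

-1

Trace 2: π^k(2) = [2, 3, 25, 17, 5, 28, 1] for k=0..6.
π_22 has 2 disjoint cycles with lengths [40, 1] on {0,…,40}.
Σ(ℓ_i−1) = 41−2 = 39; sign = (−1)^39 = -1.
Check: (22/41) = -1 by Zolotarev.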